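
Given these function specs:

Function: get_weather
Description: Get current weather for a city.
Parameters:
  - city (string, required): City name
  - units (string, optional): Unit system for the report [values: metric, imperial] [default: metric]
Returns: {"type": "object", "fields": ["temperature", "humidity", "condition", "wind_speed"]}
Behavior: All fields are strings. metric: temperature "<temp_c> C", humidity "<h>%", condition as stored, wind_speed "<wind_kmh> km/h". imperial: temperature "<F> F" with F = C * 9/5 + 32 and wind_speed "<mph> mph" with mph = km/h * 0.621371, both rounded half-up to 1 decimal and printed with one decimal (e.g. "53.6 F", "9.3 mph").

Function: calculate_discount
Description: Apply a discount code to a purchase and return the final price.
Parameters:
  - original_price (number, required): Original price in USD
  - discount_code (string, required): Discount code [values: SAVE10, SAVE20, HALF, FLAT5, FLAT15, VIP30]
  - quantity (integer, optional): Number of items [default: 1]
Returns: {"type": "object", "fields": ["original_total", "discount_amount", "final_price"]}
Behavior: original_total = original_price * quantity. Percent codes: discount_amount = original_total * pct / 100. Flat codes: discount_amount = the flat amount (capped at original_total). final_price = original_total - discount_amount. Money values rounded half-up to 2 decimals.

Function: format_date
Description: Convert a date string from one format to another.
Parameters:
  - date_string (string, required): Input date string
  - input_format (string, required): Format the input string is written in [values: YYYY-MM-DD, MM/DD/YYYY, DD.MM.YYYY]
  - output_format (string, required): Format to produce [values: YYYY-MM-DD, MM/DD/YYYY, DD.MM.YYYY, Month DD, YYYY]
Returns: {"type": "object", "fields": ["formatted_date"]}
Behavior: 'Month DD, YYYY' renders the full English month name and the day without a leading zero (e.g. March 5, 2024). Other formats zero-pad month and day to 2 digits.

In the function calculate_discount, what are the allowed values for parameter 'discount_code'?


The calculate_discount spec declares:
  - discount_code (string, required): Discount code [values: SAVE10, SAVE20, HALF, FLAT5, FLAT15, VIP30]
Allowed values:
SAVE10, SAVE20, HALF, FLAT5, FLAT15, VIP30


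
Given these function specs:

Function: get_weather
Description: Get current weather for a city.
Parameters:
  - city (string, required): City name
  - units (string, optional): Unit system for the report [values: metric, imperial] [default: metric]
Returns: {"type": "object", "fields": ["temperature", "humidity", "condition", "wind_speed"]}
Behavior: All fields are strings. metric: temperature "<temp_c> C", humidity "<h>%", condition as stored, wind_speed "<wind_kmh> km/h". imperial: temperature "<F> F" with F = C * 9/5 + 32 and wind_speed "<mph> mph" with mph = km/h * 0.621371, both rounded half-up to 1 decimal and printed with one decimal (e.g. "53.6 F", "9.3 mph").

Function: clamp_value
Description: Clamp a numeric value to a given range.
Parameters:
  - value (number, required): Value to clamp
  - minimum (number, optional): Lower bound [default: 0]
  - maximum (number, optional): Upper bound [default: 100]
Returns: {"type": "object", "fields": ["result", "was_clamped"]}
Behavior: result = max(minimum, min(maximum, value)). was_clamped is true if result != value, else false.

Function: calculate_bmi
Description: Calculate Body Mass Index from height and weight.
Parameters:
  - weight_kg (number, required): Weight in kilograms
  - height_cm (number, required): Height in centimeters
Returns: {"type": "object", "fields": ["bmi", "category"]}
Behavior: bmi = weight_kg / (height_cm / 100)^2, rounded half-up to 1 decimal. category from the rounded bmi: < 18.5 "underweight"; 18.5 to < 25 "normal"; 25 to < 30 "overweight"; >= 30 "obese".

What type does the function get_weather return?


The get_weather spec declares Returns: {"type": "object", "fields": ["temperature", "humidity", "condition", "wind_speed"]}
Type:
object


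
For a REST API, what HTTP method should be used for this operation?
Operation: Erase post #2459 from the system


GET = read, POST = create, PUT = update/replace, DELETE = remove
This operation is a removal.
DELETE


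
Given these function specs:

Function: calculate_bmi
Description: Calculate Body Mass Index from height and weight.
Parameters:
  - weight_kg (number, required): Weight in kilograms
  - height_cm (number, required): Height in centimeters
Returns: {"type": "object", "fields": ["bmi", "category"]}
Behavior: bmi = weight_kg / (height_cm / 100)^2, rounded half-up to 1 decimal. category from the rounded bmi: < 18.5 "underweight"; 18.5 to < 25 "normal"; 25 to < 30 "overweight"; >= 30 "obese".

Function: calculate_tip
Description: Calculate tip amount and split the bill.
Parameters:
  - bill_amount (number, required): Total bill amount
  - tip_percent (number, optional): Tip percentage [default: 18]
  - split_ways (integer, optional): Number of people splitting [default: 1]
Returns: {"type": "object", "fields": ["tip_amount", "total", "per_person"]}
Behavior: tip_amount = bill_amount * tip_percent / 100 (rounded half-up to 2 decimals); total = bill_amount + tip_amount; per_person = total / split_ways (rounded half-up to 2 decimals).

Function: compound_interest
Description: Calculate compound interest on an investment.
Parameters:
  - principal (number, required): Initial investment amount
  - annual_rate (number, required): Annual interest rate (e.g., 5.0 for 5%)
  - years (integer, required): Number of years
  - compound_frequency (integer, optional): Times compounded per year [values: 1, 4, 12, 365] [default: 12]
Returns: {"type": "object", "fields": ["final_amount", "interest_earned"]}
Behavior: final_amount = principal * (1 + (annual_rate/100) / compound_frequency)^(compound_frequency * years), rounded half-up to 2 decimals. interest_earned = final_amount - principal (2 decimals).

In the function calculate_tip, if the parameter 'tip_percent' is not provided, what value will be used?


The calculate_tip spec declares:
  - tip_percent (number, optional): Tip percentage [default: 18]
Default:
18


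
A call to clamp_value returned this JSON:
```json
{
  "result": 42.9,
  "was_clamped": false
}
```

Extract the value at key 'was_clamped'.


false


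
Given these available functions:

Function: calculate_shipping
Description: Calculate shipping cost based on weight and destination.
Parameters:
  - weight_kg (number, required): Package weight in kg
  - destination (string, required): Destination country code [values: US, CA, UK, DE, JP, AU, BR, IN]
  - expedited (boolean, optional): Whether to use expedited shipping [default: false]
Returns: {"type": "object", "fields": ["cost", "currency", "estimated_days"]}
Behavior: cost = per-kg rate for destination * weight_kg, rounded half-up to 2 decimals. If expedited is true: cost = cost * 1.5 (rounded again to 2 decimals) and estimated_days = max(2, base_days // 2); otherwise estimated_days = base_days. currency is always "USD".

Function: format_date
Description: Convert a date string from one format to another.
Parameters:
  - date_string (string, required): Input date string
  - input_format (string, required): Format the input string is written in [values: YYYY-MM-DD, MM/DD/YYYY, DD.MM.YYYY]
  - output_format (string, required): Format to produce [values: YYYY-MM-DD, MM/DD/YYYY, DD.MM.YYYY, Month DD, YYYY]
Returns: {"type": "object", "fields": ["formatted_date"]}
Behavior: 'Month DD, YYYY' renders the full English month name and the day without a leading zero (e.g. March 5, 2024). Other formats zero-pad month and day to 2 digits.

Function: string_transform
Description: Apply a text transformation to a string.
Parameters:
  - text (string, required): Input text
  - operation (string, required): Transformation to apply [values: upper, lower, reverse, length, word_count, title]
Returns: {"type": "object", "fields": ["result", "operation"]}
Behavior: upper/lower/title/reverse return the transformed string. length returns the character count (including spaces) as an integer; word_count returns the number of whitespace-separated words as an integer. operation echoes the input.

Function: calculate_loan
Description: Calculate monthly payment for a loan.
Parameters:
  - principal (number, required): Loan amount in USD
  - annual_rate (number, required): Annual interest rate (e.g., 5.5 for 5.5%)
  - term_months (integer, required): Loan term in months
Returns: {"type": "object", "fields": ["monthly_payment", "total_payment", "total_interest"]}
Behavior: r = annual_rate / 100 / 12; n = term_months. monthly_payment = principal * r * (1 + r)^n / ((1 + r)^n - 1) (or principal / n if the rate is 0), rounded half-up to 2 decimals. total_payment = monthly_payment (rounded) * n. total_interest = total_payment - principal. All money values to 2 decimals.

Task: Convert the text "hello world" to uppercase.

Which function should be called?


The task needs a function whose description is: Apply a text transformation to a string.
string_transform


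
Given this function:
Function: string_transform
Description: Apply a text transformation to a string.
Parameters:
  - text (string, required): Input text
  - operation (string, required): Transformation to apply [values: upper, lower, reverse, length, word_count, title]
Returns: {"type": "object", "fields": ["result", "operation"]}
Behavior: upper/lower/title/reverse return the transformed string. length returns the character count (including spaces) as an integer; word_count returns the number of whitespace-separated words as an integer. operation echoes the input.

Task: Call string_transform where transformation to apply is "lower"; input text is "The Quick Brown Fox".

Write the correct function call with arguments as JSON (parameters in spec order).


Mapping each described value to its parameter name:
  'Transformation to apply' -> operation = "lower"
  'Input text' -> text = "The Quick Brown Fox"
string_transform({"text": "The Quick Brown Fox", "operation": "lower"})


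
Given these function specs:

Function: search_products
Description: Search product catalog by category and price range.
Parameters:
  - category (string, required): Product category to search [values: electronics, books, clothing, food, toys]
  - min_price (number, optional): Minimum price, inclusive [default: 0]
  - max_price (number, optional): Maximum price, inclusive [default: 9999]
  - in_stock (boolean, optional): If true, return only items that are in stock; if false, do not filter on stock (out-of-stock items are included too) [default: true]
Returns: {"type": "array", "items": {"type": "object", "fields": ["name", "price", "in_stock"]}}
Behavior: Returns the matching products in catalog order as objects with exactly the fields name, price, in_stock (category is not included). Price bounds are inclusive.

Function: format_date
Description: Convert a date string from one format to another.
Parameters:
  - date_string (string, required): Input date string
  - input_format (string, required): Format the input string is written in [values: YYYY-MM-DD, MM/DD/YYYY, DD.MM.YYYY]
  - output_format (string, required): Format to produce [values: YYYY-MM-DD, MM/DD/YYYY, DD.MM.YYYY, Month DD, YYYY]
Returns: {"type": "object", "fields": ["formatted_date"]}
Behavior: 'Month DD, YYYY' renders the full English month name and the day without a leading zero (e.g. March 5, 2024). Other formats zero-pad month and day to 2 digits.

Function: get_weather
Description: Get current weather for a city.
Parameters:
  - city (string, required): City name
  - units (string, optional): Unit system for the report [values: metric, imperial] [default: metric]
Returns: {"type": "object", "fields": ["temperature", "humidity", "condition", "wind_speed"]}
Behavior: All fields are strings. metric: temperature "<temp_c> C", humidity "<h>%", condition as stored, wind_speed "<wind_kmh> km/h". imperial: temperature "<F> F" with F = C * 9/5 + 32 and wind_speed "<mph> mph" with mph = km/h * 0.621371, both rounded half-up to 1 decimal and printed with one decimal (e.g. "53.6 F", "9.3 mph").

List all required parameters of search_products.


Parameters of search_products and their required/optional flag:
  category: required
  min_price: optional
  max_price: optional
  in_stock: optional
category


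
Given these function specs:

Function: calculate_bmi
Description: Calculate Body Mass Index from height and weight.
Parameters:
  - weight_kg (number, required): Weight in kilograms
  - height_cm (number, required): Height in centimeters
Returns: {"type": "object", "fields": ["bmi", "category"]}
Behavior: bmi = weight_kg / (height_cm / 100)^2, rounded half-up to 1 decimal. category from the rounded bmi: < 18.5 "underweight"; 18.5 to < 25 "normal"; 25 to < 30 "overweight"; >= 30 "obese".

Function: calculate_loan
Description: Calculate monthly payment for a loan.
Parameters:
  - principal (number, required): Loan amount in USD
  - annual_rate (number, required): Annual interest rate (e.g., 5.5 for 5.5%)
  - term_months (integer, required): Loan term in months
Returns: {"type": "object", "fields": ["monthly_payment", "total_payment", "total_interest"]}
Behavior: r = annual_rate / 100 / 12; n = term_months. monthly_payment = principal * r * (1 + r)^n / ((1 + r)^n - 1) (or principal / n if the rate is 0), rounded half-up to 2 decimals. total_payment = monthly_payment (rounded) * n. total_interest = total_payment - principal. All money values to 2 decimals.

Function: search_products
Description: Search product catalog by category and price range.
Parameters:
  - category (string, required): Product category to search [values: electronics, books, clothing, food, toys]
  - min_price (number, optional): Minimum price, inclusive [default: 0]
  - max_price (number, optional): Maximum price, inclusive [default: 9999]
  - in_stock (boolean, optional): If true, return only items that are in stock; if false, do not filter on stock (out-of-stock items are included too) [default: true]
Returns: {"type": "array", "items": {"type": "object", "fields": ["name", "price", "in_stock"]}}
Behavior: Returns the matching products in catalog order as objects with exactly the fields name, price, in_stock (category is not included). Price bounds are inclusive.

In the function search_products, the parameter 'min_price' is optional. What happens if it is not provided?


The search_products spec declares:
  - min_price (number, optional): Minimum price, inclusive [default: 0]
It defaults to 0


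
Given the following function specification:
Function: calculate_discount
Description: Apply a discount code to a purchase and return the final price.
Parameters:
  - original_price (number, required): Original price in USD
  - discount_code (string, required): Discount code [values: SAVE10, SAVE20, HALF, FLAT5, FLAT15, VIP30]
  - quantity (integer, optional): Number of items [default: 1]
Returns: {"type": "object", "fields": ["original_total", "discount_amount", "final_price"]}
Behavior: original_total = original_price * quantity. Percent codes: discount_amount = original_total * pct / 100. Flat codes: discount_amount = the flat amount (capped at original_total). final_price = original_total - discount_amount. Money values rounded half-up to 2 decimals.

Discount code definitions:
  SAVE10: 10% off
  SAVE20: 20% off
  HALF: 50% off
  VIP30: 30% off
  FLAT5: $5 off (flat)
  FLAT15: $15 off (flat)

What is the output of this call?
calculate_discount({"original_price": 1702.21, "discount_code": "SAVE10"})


Defaults applied: quantity=1
original_total = 1702.21 * 1 = 1702.21
SAVE10 = 10% off: discount_amount = 1702.21 * 10/100 = 170.221 -> 170.22
final_price = 1702.21 - 170.22 = 1531.99
Output:
{"original_total": 1702.21, "discount_amount": 170.22, "final_price": 1531.99}


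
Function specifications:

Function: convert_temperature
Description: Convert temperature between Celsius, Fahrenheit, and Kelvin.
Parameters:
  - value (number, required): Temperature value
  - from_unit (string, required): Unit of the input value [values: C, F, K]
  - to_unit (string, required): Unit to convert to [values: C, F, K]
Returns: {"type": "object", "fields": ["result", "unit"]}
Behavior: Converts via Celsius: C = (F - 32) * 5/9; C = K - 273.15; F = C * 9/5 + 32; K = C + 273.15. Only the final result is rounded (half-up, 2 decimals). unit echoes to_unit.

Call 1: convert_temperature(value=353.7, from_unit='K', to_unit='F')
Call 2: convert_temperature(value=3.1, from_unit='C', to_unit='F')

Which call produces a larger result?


Call 1:
  To C: 353.7 - 273.15 = 80.55
  To F: 80.55 * 9/5 + 32 = 176.99
  Round to 2 decimals: 176.99
  -> 176.99 F
Call 2:
  Input already in C: 3.1
  To F: 3.1 * 9/5 + 32 = 37.58
  Round to 2 decimals: 37.58
  -> 37.58 F
Call 1 (176.99 F)


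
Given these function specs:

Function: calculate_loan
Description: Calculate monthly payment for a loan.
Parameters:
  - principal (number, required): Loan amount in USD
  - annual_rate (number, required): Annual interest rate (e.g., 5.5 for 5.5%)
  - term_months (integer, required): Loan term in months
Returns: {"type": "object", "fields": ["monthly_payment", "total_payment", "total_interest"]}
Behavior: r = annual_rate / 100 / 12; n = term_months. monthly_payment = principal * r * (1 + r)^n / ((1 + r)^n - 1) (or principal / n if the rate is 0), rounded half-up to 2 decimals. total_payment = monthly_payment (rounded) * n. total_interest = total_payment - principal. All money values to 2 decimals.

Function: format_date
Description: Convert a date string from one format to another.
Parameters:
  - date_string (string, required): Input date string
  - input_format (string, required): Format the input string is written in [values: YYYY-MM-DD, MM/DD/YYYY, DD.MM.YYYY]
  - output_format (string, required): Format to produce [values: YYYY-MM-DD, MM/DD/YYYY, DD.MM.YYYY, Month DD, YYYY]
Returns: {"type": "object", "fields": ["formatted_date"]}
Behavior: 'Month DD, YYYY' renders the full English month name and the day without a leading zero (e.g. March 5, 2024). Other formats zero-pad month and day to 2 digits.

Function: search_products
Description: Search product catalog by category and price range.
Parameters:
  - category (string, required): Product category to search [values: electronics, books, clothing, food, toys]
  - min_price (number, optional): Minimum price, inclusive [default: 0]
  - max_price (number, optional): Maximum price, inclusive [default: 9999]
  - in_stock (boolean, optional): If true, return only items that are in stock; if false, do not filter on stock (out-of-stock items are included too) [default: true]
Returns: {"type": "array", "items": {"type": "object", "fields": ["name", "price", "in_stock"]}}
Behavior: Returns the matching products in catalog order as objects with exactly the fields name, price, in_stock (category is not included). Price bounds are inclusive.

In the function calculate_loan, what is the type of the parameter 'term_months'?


The calculate_loan spec declares:
  - term_months (integer, required): Loan term in months
Type:
integer


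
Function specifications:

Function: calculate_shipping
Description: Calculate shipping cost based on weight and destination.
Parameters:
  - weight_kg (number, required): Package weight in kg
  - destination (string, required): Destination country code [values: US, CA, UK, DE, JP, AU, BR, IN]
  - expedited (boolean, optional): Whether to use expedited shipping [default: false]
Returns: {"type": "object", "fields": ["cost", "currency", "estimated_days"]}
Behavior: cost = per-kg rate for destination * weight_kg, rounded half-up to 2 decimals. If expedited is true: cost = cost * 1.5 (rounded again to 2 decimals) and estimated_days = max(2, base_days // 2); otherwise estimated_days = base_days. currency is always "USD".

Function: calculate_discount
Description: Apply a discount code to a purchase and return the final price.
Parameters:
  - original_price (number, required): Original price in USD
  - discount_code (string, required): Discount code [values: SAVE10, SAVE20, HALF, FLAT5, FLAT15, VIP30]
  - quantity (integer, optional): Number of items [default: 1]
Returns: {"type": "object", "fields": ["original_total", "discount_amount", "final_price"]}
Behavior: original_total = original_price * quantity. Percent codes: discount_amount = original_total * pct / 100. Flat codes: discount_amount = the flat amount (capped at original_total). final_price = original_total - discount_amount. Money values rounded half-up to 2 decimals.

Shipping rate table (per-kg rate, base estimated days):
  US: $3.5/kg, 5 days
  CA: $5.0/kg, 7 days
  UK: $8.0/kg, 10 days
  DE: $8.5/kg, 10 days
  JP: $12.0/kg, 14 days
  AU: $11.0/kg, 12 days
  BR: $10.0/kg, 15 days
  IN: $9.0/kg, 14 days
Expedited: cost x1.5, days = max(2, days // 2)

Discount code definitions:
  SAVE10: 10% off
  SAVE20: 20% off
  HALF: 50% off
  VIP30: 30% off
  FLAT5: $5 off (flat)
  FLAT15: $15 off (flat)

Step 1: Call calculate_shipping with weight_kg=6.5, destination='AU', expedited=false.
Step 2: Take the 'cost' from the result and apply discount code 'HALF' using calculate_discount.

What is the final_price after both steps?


Step 1: calculate_shipping(weight_kg=6.5, destination=AU, expedited=false)
  Rate for AU: $11.0/kg, base 12 days
  cost = 11.0 * 6.5 = 71.5 -> 71.50
  expedited not set/false: estimated_days = 12
  -> cost = 71.50 USD
Step 2: calculate_discount(original_price=71.5, discount_code=HALF, quantity=1)
  original_total = 71.5 * 1 = 71.50
  HALF = 50% off: discount_amount = 71.50 * 50/100 = 35.75 -> 35.75
  final_price = 71.50 - 35.75 = 35.75
  -> final_price = 35.75
$35.75


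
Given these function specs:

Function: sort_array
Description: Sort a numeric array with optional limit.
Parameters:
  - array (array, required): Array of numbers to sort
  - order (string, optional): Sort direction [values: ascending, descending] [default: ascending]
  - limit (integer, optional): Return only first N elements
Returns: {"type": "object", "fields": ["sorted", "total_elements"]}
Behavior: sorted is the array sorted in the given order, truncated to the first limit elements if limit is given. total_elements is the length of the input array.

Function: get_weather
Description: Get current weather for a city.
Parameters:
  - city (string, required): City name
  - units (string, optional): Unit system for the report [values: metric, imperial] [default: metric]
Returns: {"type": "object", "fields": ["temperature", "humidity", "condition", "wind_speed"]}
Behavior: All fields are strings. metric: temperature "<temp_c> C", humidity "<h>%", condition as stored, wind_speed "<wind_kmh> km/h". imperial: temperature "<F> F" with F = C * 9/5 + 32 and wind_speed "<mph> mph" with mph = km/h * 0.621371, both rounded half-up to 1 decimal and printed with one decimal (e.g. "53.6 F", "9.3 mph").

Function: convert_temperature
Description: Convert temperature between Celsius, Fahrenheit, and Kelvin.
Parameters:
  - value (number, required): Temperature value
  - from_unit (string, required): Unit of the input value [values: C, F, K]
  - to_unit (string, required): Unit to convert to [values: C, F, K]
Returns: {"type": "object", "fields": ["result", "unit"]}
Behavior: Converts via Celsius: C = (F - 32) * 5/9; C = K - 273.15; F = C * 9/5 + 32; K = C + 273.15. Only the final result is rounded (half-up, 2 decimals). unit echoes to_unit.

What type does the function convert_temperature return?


The convert_temperature spec declares Returns: {"type": "object", "fields": ["result", "unit"]}
Type:
object


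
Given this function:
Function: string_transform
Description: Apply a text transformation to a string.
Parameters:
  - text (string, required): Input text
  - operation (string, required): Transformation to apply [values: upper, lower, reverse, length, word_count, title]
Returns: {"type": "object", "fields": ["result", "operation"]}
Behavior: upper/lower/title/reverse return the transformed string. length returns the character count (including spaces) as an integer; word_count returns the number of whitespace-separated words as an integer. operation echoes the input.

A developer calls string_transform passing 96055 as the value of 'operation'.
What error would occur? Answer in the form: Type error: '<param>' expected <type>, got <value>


Spec: 'operation' is declared as string; 96055 is an integer.
Type error: 'operation' expected string, got 96055


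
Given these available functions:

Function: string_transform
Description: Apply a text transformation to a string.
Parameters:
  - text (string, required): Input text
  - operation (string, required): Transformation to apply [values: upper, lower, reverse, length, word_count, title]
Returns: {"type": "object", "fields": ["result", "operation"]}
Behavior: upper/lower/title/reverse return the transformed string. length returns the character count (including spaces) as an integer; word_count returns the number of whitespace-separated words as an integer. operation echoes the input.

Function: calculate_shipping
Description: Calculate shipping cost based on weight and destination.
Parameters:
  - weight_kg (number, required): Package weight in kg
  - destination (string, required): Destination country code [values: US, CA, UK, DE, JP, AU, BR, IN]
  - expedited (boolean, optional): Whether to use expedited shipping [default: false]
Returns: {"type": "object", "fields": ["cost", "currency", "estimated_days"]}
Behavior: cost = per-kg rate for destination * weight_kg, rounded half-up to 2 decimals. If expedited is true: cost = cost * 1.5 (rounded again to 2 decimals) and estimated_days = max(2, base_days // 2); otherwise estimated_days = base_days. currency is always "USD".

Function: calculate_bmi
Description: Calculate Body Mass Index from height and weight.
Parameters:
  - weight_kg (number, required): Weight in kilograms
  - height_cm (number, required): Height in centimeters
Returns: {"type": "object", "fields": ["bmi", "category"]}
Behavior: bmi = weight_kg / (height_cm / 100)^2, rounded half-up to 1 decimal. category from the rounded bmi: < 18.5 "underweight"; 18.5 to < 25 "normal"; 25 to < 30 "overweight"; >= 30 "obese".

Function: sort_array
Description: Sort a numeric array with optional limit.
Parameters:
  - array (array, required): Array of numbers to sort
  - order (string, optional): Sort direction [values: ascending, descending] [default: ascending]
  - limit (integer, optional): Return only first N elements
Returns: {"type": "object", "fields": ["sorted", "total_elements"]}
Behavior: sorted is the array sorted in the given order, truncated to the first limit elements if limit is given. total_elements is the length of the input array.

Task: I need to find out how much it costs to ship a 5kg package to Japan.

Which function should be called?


The task needs a function whose description is: Calculate shipping cost based on weight and destination.
calculate_shipping


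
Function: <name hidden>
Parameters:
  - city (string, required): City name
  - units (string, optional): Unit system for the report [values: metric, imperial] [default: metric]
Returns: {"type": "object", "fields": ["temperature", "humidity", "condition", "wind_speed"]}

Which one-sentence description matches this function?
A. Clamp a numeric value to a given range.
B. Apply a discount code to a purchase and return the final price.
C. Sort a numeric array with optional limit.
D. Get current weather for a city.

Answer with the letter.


Parameters city, units and return ["temperature", "humidity", "condition", "wind_speed"] fit: Get current weather for a city.
D


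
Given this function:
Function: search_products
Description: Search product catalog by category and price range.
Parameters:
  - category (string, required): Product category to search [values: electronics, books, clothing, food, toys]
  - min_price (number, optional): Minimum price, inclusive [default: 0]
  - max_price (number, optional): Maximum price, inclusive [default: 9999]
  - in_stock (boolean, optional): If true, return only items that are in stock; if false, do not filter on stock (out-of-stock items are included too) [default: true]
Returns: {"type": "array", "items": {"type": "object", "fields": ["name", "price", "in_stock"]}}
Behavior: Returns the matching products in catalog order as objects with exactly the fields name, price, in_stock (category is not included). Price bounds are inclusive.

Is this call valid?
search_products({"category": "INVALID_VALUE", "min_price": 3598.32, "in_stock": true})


Checking parameter values...
Parameter 'category' has value 'INVALID_VALUE' not in allowed: electronics, books, clothing, food, toys
Invalid - 'category' must be one of electronics, books, clothing, food, toys


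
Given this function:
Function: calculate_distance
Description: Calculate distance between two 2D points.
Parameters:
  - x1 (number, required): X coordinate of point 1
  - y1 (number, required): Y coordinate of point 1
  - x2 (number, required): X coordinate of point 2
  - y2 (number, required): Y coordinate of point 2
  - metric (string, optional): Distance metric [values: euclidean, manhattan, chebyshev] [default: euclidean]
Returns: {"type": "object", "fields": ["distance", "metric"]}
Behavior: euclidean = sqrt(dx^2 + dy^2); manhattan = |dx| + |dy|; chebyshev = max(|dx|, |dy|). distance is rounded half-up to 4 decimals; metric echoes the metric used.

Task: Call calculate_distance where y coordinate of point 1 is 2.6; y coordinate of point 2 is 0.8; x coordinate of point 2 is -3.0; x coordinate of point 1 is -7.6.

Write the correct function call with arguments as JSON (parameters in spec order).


Mapping each described value to its parameter name:
  'Y coordinate of point 1' -> y1 = 2.6
  'Y coordinate of point 2' -> y2 = 0.8
  'X coordinate of point 2' -> x2 = -3.0
  'X coordinate of point 1' -> x1 = -7.6
calculate_distance({"x1": -7.6, "y1": 2.6, "x2": -3.0, "y2": 0.8})


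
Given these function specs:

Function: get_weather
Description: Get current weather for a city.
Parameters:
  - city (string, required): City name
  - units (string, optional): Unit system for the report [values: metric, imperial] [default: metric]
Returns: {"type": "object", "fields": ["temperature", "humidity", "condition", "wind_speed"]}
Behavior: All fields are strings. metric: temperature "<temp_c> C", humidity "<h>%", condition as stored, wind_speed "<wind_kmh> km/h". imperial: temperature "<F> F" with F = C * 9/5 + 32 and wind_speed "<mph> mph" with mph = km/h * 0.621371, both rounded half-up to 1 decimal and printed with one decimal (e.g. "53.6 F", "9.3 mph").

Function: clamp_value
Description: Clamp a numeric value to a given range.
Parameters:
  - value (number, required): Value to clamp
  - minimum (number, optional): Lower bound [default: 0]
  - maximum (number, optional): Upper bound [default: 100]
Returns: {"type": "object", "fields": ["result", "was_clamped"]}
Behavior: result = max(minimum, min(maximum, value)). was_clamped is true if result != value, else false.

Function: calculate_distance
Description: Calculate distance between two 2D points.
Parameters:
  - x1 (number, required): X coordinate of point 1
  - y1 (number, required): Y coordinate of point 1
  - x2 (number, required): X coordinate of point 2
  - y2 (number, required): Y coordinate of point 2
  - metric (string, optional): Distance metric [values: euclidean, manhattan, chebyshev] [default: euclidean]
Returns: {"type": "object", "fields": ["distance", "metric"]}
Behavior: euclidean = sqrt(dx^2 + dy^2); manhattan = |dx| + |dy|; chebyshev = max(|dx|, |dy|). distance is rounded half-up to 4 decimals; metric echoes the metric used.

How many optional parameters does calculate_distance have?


Parameters of calculate_distance: x1 (required), y1 (required), x2 (required), y2 (required), metric (optional)
Optional count:
1


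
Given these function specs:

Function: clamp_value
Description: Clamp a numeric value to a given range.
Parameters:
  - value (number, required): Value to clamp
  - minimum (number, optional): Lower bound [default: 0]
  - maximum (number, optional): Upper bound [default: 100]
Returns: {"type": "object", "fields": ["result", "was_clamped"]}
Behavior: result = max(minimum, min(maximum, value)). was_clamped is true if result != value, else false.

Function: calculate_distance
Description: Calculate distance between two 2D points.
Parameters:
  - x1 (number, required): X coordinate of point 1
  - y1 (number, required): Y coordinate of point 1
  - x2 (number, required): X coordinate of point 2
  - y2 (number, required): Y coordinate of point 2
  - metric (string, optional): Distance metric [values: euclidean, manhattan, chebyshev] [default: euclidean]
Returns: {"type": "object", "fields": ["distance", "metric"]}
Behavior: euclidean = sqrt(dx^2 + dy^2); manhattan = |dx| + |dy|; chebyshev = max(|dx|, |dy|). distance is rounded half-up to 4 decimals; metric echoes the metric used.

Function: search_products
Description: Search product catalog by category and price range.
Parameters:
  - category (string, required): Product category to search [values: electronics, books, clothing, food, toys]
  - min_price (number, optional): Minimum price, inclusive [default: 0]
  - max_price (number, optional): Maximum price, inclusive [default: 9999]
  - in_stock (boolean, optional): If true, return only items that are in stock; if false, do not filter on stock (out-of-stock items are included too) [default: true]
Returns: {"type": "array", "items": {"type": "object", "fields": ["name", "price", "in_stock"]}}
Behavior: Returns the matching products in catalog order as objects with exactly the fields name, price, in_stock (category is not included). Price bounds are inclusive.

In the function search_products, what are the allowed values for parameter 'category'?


The search_products spec declares:
  - category (string, required): Product category to search [values: electronics, books, clothing, food, toys]
Allowed values:
electronics, books, clothing, food, toys


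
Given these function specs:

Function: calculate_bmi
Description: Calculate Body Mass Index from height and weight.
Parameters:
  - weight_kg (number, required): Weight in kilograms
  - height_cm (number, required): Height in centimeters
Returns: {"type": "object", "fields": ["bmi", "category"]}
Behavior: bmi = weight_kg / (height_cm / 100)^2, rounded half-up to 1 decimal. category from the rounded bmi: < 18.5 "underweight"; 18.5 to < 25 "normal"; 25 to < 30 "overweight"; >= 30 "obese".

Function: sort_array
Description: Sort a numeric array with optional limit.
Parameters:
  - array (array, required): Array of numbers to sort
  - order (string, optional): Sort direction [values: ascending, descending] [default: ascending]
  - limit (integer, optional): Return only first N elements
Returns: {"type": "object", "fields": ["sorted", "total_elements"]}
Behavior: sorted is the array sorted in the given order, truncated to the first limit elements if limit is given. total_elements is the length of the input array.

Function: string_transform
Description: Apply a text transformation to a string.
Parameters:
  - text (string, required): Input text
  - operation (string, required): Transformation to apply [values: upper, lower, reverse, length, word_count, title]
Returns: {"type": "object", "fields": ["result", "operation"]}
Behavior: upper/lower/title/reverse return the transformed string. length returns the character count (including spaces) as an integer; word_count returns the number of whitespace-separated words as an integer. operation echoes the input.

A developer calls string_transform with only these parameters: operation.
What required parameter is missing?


Required parameters: text, operation
Provided: operation
Missing: text
text


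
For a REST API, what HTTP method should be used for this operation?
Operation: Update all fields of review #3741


GET = read, POST = create, PUT = update/replace, DELETE = remove
This operation is an update/replace.
PUT


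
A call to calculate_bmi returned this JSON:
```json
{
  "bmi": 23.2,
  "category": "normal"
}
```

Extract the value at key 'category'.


normal


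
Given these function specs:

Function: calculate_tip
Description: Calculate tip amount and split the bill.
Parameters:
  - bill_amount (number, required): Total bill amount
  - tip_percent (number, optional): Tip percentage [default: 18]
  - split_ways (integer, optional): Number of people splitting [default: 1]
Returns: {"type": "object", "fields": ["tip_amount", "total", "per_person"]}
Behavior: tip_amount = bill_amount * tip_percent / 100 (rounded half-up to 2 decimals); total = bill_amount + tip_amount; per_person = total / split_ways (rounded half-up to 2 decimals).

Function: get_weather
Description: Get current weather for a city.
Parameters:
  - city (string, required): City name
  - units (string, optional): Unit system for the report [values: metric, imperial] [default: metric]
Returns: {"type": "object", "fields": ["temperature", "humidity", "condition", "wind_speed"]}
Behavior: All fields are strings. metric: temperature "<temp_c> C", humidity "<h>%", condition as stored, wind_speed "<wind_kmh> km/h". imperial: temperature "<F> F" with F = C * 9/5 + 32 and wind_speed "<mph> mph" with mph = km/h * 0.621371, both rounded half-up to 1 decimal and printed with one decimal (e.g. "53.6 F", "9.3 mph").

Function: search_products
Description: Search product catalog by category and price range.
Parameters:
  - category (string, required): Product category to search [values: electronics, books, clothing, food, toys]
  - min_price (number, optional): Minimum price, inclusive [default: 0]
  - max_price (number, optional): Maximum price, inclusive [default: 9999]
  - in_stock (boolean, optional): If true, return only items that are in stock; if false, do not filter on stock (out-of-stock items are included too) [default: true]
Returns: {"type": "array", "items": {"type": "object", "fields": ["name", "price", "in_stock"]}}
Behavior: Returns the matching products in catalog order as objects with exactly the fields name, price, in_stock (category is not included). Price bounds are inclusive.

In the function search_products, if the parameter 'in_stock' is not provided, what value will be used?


The search_products spec declares:
  - in_stock (boolean, optional): If true, return only items that are in stock; if false, do not filter on stock (out-of-stock items are included too) [default: true]
Default:
true


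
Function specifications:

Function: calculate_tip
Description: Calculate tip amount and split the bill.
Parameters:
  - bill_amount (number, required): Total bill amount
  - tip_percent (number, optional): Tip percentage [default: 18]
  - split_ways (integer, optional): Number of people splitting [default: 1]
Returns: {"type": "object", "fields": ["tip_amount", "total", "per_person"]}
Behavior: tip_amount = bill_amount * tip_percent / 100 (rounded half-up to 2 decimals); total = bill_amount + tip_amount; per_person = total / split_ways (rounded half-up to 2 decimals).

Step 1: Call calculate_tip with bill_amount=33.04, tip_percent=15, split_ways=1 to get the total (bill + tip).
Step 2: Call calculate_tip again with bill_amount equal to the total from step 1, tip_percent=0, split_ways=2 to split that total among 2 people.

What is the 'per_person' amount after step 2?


Step 1: calculate_tip(bill_amount=33.04, tip_percent=15, split_ways=1)
  tip_amount = 33.04 * 15/100 = 4.956 -> 4.96
  total = 33.04 + 4.96 = 38.00
  per_person = 38.00 / 1 = 38 -> 38.00
  -> total = 38.00
Step 2: calculate_tip(bill_amount=38.0, tip_percent=0, split_ways=2)
  tip_amount = 38.0 * 0/100 = 0 -> 0.00
  total = 38.0 + 0.00 = 38.00
  per_person = 38.00 / 2 = 19 -> 19.00
  -> per_person = 19.00
$19.00


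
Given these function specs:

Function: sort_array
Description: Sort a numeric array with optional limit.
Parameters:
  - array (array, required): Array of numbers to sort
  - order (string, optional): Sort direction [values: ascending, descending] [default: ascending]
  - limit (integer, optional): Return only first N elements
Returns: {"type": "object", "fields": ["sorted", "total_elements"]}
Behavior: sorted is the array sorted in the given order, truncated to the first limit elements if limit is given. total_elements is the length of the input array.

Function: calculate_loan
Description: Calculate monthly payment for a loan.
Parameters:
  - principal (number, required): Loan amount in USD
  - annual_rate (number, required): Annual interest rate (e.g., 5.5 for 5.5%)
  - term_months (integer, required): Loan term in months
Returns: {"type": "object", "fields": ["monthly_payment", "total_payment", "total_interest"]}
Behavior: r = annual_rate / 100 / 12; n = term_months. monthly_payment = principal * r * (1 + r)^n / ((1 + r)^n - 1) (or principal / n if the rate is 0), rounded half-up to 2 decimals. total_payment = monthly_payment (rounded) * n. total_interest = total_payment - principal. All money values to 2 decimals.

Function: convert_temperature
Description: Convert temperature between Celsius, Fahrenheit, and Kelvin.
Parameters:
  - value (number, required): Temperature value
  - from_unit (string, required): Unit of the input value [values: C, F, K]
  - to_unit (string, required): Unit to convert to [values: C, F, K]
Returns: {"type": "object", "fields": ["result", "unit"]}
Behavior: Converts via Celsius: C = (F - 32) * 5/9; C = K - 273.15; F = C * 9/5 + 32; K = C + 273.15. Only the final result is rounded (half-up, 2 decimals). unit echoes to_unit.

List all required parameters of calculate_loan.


Parameters of calculate_loan and their required/optional flag:
  principal: required
  annual_rate: required
  term_months: required
annual_rate, principal, term_months
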